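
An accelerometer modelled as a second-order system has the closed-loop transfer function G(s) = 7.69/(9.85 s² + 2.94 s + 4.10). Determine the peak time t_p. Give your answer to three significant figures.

t_p ≈ 5.01 s

Dividing through by 9.85: denominator becomes s² + 0.2985 s + 0.4162.
So ω_n = √0.4162 = 0.645 rad/s and ζ = 0.2985/(2·0.645) = 0.231.
The damped frequency ω_d = ω_n√(1−ζ²) = 0.628 rad/s. t_p = π/ω_d = 5.01 s.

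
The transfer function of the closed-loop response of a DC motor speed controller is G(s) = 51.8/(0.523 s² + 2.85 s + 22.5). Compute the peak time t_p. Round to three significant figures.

Dividing through by 0.523: denominator becomes s² + 5.449 s + 43.02.
So ω_n = √43.02 = 6.56 rad/s and ζ = 5.449/(2·6.56) = 0.415.
ω_d = ω_n√(1−ζ²) = 5.97 rad/s. t_p = π/ω_d = 0.527 s.

t_p ≈ 0.527 s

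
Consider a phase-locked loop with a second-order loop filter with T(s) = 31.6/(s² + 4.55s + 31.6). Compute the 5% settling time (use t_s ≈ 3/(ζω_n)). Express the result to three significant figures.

ω_n = √31.6 = 5.62 rad/s; ζ = 4.55/(2·5.62) = 0.405.
t_s ≈ 3/(ζω_n) = 3/(0.405·5.62) = 1.32 s.

t_s ≈ 1.32 s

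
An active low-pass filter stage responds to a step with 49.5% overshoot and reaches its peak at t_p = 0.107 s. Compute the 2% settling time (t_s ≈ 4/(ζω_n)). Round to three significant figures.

t_s ≈ 0.609 s

The overshoot fixes ζ = −ln(OS)/√(π²+ln²(OS)) = 0.218.
t_p = π/ω_d ⇒ ω_d = 29.4 rad/s; then ω_n = ω_d/√(1−ζ²) = 30.1 rad/s.
t_s ≈ 4/(ζω_n) = 4/(0.218·30.1) = 0.609 s.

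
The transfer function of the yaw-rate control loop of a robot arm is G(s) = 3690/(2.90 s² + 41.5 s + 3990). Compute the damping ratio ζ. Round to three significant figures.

ζ ≈ 0.193

Dividing through by 2.90: denominator becomes s² + 14.31 s + 1376.
So ω_n = √1376 = 37.1 rad/s and ζ = 14.31/(2·37.1) = 0.193.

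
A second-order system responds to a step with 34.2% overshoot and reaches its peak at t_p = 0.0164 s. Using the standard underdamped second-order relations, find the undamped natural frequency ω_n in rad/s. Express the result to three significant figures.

The overshoot fixes ζ = −ln(OS)/√(π²+ln²(OS)) = 0.323.
From t_p = π/ω_d, ω_d = π/0.0164 = 192 rad/s, so ω_n = ω_d/√(1−ζ²) = 202 rad/s.

ω_n ≈ 202 rad/s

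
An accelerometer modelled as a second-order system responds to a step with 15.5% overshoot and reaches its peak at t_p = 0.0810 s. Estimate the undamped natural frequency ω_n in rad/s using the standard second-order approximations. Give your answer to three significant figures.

The overshoot fixes ζ = −ln(OS)/√(π²+ln²(OS)) = 0.510.
From t_p = π/ω_d, ω_d = π/0.0810 = 38.8 rad/s, so ω_n = ω_d/√(1−ζ²) = 45.1 rad/s.

ω_n ≈ 45.1 rad/s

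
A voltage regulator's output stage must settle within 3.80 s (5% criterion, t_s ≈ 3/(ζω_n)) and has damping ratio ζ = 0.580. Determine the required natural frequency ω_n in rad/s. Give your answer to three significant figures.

Rearranging t_s ≈ 3/(ζω_n) gives ω_n = 3/(ζ·t_s) = 3/(0.580 × 3.80) = 1.36 rad/s.

ω_n ≈ 1.36 rad/s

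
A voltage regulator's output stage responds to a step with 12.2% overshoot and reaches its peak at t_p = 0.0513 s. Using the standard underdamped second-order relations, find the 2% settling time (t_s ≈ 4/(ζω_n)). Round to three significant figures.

t_s ≈ 0.0975 s

ζ from %OS: ζ = |ln 0.122|/√(π²+ln²0.122) = 0.556.
From t_p = π/ω_d, ω_d = π/0.0513 = 61.2 rad/s, so ω_n = ω_d/√(1−ζ²) = 73.7 rad/s.
t_s ≈ 4/(ζω_n) = 4/(0.556·73.7) = 0.0975 s.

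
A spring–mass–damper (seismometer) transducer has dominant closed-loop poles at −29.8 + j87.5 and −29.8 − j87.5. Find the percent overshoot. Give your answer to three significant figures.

%OS ≈ 34.3%

With σ = 29.8, ω_d = 87.5: ω_n = √(σ²+ω_d²) = 92.4 rad/s, ζ = σ/ω_n = 0.322.
Overshoot: exp(−π·0.322/√(1−0.322²)) = 0.343, i.e. 34.3%.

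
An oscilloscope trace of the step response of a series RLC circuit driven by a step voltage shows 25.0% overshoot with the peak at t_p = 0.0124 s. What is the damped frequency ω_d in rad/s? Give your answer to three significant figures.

t_p = π/ω_d, so ω_d = π/0.0124 = 253 rad/s.

ω_d ≈ 253 rad/s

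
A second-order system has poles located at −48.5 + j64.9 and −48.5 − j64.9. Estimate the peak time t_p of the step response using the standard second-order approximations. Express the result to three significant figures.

t_p ≈ 0.0484 s

t_p = π/ω_d with ω_d = 64.9 (the imaginary part), so t_p = 0.0484 s.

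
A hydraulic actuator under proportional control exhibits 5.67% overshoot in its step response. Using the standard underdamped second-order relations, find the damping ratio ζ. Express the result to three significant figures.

Inverting the overshoot relation: ζ = |ln 0.0567|/√(π² + ln²0.0567) = 0.674.

ζ ≈ 0.674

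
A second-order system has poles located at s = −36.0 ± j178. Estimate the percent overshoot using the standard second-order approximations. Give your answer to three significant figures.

%OS ≈ 53.0%

With σ = 36.0, ω_d = 178: ω_n = √(σ²+ω_d²) = 182 rad/s, ζ = σ/ω_n = 0.198.
%OS = 100·exp(−πζ/√(1−ζ²)) = 53.0%.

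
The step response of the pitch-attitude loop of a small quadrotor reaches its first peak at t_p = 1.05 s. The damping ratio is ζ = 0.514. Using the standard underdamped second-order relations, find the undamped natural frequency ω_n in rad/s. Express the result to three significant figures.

Peak time t_p = π/ω_d, so ω_d = π/t_p = π/1.05 = 2.99 rad/s.
ω_n = ω_d/√(1−ζ²) = 2.99/√0.736 = 3.49 rad/s.

ω_n ≈ 3.49 rad/s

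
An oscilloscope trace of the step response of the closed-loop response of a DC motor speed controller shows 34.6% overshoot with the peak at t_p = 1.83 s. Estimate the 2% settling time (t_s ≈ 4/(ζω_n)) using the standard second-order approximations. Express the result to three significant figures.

t_s ≈ 6.90 s

ζ from %OS: ζ = |ln 0.346|/√(π²+ln²0.346) = 0.320.
t_p = π/ω_d ⇒ ω_d = 1.72 rad/s; then ω_n = ω_d/√(1−ζ²) = 1.81 rad/s.
t_s ≈ 4/(ζω_n) = 4/(0.320·1.81) = 6.90 s.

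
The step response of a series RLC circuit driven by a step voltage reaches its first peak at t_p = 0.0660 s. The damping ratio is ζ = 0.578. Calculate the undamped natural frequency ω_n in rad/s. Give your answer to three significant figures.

ω_n ≈ 58.3 rad/s

Peak time t_p = π/ω_d, so ω_d = π/t_p = π/0.0660 = 47.6 rad/s.
ω_n = ω_d/√(1−ζ²) = 47.6/√0.666 = 58.3 rad/s.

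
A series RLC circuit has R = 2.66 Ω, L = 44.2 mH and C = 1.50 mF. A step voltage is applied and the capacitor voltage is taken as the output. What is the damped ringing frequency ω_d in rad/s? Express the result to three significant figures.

ω_d ≈ 119 rad/s

For a series RLC circuit (capacitor voltage as output), ω_n = 1/√(LC) = 1/√(44.2 mH · 1.50 mF) = 123 rad/s.
ζ = (R/2)·√(C/L) = (2.66/2)·√(1.50 mF/44.2 mH) = 0.245.
ω_d = 123·√(1 − 0.245²) = 119 rad/s.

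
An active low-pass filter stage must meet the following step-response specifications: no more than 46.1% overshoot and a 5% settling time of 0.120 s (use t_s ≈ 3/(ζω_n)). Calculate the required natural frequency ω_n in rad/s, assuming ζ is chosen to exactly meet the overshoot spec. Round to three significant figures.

ω_n ≈ 104 rad/s

Inverting the overshoot relation: ζ = |ln 0.461|/√(π² + ln²0.461) = 0.239.
From t_s ≈ 3/(ζω_n): ω_n = 3/(ζ·t_s) = 3/(0.239·0.120) = 104 rad/s.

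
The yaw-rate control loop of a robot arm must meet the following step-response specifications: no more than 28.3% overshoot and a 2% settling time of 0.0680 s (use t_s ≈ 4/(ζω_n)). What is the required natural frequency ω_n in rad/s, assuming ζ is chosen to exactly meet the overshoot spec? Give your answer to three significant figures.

ω_n ≈ 158 rad/s

From %OS = 100·exp(−πζ/√(1−ζ²)), invert to get ζ = −ln(OS)/√(π² + ln²(OS)) with OS = 0.283.
−ln 0.283 = 1.262, so ζ = 1.262/√(π² + 1.593) = 0.373.
Then ω_n = 4/(ζ t_s) = 4/(0.373 × 0.0680) = 158 rad/s.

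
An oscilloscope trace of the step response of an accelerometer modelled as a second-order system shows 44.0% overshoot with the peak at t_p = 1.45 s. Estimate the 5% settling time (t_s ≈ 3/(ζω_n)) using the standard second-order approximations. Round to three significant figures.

The overshoot fixes ζ = −ln(OS)/√(π²+ln²(OS)) = 0.253.
t_p = π/ω_d ⇒ ω_d = 2.17 rad/s; then ω_n = ω_d/√(1−ζ²) = 2.24 rad/s.
t_s ≈ 3/(ζω_n) = 3/(0.253·2.24) = 5.30 s.

t_s ≈ 5.30 s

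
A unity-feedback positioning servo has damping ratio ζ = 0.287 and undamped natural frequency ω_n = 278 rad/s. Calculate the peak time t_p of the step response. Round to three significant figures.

The damped frequency is ω_d = ω_n√(1−ζ²) = 278·√(1−0.0824) = 266 rad/s.
Peak time t_p = π/ω_d = π/266 = 0.0118 s.

t_p ≈ 0.0118 s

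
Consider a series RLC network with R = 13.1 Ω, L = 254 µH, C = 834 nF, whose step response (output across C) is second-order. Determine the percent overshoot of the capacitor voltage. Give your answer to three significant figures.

%OS ≈ 28.0%

For a series RLC circuit (capacitor voltage as output), ω_n = 1/√(LC) = 1/√(254 µH · 834 nF) = 68700 rad/s.
ζ = (R/2)·√(C/L) = (13.1/2)·√(834 nF/254 µH) = 0.375.
Overshoot: exp(−π·0.375/√(1−0.375²)) = 0.280, i.e. 28.0%.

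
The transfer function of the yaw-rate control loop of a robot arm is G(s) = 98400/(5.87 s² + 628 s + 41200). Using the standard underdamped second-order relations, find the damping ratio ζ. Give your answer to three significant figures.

ζ ≈ 0.639

Dividing through by 5.87: denominator becomes s² + 107.0 s + 7019.
So ω_n = √7019 = 83.8 rad/s and ζ = 107.0/(2·83.8) = 0.639.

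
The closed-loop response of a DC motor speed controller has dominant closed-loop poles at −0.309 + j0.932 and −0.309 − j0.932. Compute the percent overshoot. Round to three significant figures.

The poles are at −σ ± jω_d with σ = 0.309 and ω_d = 0.932, so ω_n = √(σ²+ω_d²) = 0.982 rad/s and ζ = σ/ω_n = 0.315.
%OS = 100 e^{−πζ/√(1−ζ²)} with ζ = 0.315 gives 35.3%.

%OS ≈ 35.3%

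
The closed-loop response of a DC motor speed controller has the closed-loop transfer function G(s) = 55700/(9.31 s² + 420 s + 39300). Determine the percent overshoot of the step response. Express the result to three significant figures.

Dividing through by 9.31: denominator becomes s² + 45.11 s + 4221.
So ω_n = √4221 = 65.0 rad/s and ζ = 45.11/(2·65.0) = 0.347.
%OS = 100 e^{−πζ/√(1−ζ²)} with ζ = 0.347 gives 31.3%.

%OS ≈ 31.3%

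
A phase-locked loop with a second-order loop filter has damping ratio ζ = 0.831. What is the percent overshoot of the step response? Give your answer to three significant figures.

For an underdamped second-order system, %OS = 100·exp(−πζ/√(1−ζ²)).
πζ/√(1−ζ²) = π·0.831/√(1−0.691) = 4.693, so %OS = 100·e^(−4.693) = 0.916%.

%OS ≈ 0.916%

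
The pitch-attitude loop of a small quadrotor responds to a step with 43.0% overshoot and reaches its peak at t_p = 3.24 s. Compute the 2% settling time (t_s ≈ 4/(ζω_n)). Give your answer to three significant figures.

From the overshoot, ζ = −ln(OS)/√(π²+ln²(OS)) = 0.259.
From t_p = π/ω_d, ω_d = π/3.24 = 0.970 rad/s, so ω_n = ω_d/√(1−ζ²) = 1.00 rad/s.
t_s ≈ 4/(ζω_n) = 4/(0.259·1.00) = 15.4 s.

t_s ≈ 15.4 s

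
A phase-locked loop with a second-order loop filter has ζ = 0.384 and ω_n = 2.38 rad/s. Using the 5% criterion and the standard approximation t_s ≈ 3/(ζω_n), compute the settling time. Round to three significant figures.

t_s ≈ 3/(ζω_n) = 3/(0.384 × 2.38) = 3.28 s.

t_s ≈ 3.28 s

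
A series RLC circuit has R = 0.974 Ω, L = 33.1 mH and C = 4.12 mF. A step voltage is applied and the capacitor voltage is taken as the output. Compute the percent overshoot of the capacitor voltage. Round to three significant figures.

For a series RLC circuit (capacitor voltage as output), ω_n = 1/√(LC) = 1/√(33.1 mH · 4.12 mF) = 85.6 rad/s.
ζ = (R/2)·√(C/L) = (0.974/2)·√(4.12 mF/33.1 mH) = 0.172.
%OS = 100 e^{−πζ/√(1−ζ²)} with ζ = 0.172 gives 57.8%.

%OS ≈ 57.8%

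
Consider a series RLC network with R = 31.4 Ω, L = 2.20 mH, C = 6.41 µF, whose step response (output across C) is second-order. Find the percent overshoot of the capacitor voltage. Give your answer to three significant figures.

%OS ≈ 0.664%

For a series RLC circuit (capacitor voltage as output), ω_n = 1/√(LC) = 1/√(2.20 mH · 6.41 µF) = 8420 rad/s.
ζ = (R/2)·√(C/L) = (31.4/2)·√(6.41 µF/2.20 mH) = 0.847.
%OS = 100·exp(−πζ/√(1−ζ²)) = 0.664%.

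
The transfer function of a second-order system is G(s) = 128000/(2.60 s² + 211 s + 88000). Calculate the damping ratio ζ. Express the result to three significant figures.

ζ ≈ 0.221

Dividing through by 2.60: denominator becomes s² + 81.15 s + 33850.
So ω_n = √33850 = 184 rad/s and ζ = 81.15/(2·184) = 0.221.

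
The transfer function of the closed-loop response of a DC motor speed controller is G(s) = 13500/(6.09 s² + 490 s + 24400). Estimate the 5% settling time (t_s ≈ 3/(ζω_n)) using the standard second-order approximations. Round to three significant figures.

Dividing through by 6.09: denominator becomes s² + 80.46 s + 4007.
So ω_n = √4007 = 63.3 rad/s and ζ = 80.46/(2·63.3) = 0.636.
t_s ≈ 3/(ζω_n) = 0.0746 s.

t_s ≈ 0.0746 s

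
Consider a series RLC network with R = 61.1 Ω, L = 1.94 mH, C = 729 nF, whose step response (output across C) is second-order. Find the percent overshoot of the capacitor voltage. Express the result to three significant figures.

For a series RLC circuit (capacitor voltage as output), ω_n = 1/√(LC) = 1/√(1.94 mH · 729 nF) = 26600 rad/s.
ζ = (R/2)·√(C/L) = (61.1/2)·√(729 nF/1.94 mH) = 0.592.
%OS = 100·exp(−πζ/√(1−ζ²)) = 9.94%.

%OS ≈ 9.94%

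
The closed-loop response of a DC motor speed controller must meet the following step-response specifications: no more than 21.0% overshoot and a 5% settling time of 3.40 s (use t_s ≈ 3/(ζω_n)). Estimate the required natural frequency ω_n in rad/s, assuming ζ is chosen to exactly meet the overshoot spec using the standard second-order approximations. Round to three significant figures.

From %OS = 100·exp(−πζ/√(1−ζ²)), invert to get ζ = −ln(OS)/√(π² + ln²(OS)) with OS = 0.210.
−ln 0.210 = 1.561, so ζ = 1.561/√(π² + 2.436) = 0.445.
From t_s ≈ 3/(ζω_n): ω_n = 3/(ζ·t_s) = 3/(0.445·3.40) = 1.98 rad/s.

ω_n ≈ 1.98 rad/s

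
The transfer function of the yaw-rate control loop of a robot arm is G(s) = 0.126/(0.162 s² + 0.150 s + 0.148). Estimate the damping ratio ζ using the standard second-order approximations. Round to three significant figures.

Dividing through by 0.162: denominator becomes s² + 0.9259 s + 0.9136.
So ω_n = √0.9136 = 0.956 rad/s and ζ = 0.9259/(2·0.956) = 0.484.

ζ ≈ 0.484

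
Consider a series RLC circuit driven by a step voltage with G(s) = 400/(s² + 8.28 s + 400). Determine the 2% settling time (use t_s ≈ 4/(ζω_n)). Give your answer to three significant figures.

t_s ≈ 0.966 s

Comparing the denominator to s² + 2ζω_n s + ω_n²: ω_n = √400 = 20.0 rad/s, and 2ζω_n = 8.28 so ζ = 8.28/(2·20.0) = 0.207.
t_s ≈ 4/(ζω_n) = 4/(0.207·20.0) = 0.966 s.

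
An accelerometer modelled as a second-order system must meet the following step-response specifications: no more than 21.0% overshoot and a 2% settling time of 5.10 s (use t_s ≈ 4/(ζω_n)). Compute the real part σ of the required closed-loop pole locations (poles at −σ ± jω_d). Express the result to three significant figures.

The settling-time spec alone fixes σ = ζω_n = 4/t_s = 4/5.10 = 0.784.
(Overshoot then fixes ζ = 0.445 and hence ω_d = σ·√(1−ζ²)/ζ = 1.58 rad/s.)

σ ≈ 0.784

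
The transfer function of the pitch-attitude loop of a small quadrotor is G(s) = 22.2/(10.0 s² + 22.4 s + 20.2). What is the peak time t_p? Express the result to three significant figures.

Dividing through by 10.0: denominator becomes s² + 2.240 s + 2.020.
So ω_n = √2.020 = 1.42 rad/s and ζ = 2.240/(2·1.42) = 0.788.
ω_d = 1.42·√(1 − 0.788²) = 0.875 rad/s. t_p = π/ω_d = 3.59 s.

t_p ≈ 3.59 s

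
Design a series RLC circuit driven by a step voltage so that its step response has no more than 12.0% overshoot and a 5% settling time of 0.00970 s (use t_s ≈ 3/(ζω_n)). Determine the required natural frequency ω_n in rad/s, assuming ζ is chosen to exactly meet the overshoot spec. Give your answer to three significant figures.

ω_n ≈ 553 rad/s

From %OS = 100·exp(−πζ/√(1−ζ²)), invert to get ζ = −ln(OS)/√(π² + ln²(OS)) with OS = 0.120.
−ln 0.120 = 2.120, so ζ = 2.120/√(π² + 4.496) = 0.559.
From t_s ≈ 3/(ζω_n): ω_n = 3/(ζ·t_s) = 3/(0.559·0.00970) = 553 rad/s.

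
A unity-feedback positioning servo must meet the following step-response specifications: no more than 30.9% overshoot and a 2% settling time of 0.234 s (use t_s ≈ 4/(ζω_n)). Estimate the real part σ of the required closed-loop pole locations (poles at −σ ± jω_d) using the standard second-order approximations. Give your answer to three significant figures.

The settling-time spec alone fixes σ = ζω_n = 4/t_s = 4/0.234 = 17.1.
(Overshoot then fixes ζ = 0.350 and hence ω_d = σ·√(1−ζ²)/ζ = 45.7 rad/s.)

σ ≈ 17.1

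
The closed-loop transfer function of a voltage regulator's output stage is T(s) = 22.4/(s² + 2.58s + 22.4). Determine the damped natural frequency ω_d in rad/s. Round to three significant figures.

ω_d ≈ 4.55 rad/s

ω_n = √22.4 = 4.73 rad/s; ζ = 2.58/(2·4.73) = 0.273.
ω_d = ω_n√(1−ζ²) = 4.55 rad/s.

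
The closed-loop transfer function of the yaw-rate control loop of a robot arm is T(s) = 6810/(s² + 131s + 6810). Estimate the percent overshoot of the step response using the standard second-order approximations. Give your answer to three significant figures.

Matching coefficients with s² + 2ζω_n s + ω_n² gives ω_n² = 6810 ⇒ ω_n = 82.5 rad/s, and ζ = 131/(2ω_n) = 0.794.
%OS = 100 e^{−πζ/√(1−ζ²)} with ζ = 0.794 gives 1.66%.

%OS ≈ 1.66%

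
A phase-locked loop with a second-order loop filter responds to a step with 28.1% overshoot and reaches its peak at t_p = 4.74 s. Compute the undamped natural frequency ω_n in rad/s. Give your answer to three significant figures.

ζ from %OS: ζ = |ln 0.281|/√(π²+ln²0.281) = 0.375.
From t_p = π/ω_d, ω_d = π/4.74 = 0.663 rad/s, so ω_n = ω_d/√(1−ζ²) = 0.715 rad/s.

ω_n ≈ 0.715 rad/s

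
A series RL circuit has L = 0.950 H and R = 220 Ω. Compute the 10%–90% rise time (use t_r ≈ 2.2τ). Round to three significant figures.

t_r ≈ 0.00950 s

τ = L/R = 0.950/220 = 0.00432 s.
t_r ≈ 2.2τ = 0.00950 s.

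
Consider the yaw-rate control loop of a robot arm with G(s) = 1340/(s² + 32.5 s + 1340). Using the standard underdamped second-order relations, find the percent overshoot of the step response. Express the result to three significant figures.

ω_n = √1340 = 36.6 rad/s; ζ = 32.5/(2·36.6) = 0.444.
%OS = 100·exp(−πζ/√(1−ζ²)) = 21.1%.

%OS ≈ 21.1%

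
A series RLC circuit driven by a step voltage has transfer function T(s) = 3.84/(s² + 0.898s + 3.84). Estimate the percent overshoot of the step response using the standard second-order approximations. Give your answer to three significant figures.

%OS ≈ 47.7%

Matching coefficients with s² + 2ζω_n s + ω_n² gives ω_n² = 3.84 ⇒ ω_n = 1.96 rad/s, and ζ = 0.898/(2ω_n) = 0.229.
%OS = 100 e^{−πζ/√(1−ζ²)} with ζ = 0.229 gives 47.7%.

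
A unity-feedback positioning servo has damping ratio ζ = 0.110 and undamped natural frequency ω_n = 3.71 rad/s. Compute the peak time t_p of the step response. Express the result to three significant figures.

t_p ≈ 0.852 s

The damped frequency is ω_d = ω_n√(1−ζ²) = 3.71·√(1−0.0121) = 3.69 rad/s.
Peak time t_p = π/ω_d = π/3.69 = 0.852 s.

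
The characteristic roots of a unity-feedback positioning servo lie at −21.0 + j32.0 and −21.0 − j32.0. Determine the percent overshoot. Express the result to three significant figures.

|pole| = ω_n = √(21.0² + 32.0²) = 38.3 rad/s; ζ = cos θ = σ/ω_n = 0.549.
Overshoot: exp(−π·0.549/√(1−0.549²)) = 0.127, i.e. 12.7%.

%OS ≈ 12.7%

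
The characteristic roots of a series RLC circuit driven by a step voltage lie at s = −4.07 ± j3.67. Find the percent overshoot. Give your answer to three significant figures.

The poles are at −σ ± jω_d with σ = 4.07 and ω_d = 3.67, so ω_n = √(σ²+ω_d²) = 5.48 rad/s and ζ = σ/ω_n = 0.743.
%OS = 100 e^{−πζ/√(1−ζ²)} with ζ = 0.743 gives 3.07%.

%OS ≈ 3.07%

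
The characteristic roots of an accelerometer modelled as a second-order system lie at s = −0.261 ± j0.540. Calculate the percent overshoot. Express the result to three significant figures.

With σ = 0.261, ω_d = 0.540: ω_n = √(σ²+ω_d²) = 0.600 rad/s, ζ = σ/ω_n = 0.435.
Overshoot: exp(−π·0.435/√(1−0.435²)) = 0.219, i.e. 21.9%.

%OS ≈ 21.9%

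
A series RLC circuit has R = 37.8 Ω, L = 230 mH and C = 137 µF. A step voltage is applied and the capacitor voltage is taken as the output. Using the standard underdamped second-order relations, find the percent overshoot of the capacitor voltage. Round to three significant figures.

For a series RLC circuit (capacitor voltage as output), ω_n = 1/√(LC) = 1/√(230 mH · 137 µF) = 178 rad/s.
ζ = (R/2)·√(C/L) = (37.8/2)·√(137 µF/230 mH) = 0.461.
%OS = 100·exp(−πζ/√(1−ζ²)) = 19.5%.

%OS ≈ 19.5%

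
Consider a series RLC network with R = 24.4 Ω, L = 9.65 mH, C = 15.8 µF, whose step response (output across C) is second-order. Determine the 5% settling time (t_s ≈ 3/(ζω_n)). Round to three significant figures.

t_s ≈ 0.00237 s

For a series RLC circuit (capacitor voltage as output), ω_n = 1/√(LC) = 1/√(9.65 mH · 15.8 µF) = 2560 rad/s.
ζ = (R/2)·√(C/L) = (24.4/2)·√(15.8 µF/9.65 mH) = 0.494.
t_s ≈ 3/(ζω_n) = 0.00237 s.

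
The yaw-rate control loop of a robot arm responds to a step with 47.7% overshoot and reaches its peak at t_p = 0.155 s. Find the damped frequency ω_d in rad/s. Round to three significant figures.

t_p = π/ω_d, so ω_d = π/0.155 = 20.3 rad/s.

ω_d ≈ 20.3 rad/s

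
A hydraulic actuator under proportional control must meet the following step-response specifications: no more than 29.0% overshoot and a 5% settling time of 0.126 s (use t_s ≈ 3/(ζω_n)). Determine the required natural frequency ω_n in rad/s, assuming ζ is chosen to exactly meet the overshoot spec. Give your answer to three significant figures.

ω_n ≈ 64.9 rad/s

From %OS = 100·exp(−πζ/√(1−ζ²)), invert to get ζ = −ln(OS)/√(π² + ln²(OS)) with OS = 0.290.
−ln 0.290 = 1.238, so ζ = 1.238/√(π² + 1.532) = 0.367.
From t_s ≈ 3/(ζω_n): ω_n = 3/(ζ·t_s) = 3/(0.367·0.126) = 64.9 rad/s.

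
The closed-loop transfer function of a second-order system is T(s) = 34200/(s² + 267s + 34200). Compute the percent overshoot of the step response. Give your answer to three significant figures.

%OS ≈ 3.77%

Comparing the denominator to s² + 2ζω_n s + ω_n²: ω_n = √34200 = 185 rad/s, and 2ζω_n = 267 so ζ = 267/(2·185) = 0.722.
%OS = 100 e^{−πζ/√(1−ζ²)} with ζ = 0.722 gives 3.77%.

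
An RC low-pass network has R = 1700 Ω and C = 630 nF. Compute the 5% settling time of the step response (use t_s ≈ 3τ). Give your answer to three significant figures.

t_s ≈ 0.00321 s

τ = RC = 1700 × 630 nF = 0.00107 s.
t_s ≈ 3τ = 0.00321 s.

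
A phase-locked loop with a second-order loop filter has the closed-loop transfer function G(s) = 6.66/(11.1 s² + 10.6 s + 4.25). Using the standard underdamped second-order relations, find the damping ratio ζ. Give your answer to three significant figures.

Dividing through by 11.1: denominator becomes s² + 0.9550 s + 0.3829.
So ω_n = √0.3829 = 0.619 rad/s and ζ = 0.9550/(2·0.619) = 0.772.

ζ ≈ 0.772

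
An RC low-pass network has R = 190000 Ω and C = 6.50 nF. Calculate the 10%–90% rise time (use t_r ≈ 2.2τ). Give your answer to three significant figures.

τ = RC = 190000 × 6.50 nF = 0.00123 s.
t_r ≈ 2.2τ = 0.00272 s.

t_r ≈ 0.00272 s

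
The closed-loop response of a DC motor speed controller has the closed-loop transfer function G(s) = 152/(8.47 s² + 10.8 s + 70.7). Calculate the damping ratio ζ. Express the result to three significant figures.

Dividing through by 8.47: denominator becomes s² + 1.275 s + 8.347.
So ω_n = √8.347 = 2.89 rad/s and ζ = 1.275/(2·2.89) = 0.221.

ζ ≈ 0.221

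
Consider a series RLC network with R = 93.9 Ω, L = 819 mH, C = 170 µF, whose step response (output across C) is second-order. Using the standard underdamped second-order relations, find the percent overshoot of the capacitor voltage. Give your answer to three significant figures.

%OS ≈ 5.58%

For a series RLC circuit (capacitor voltage as output), ω_n = 1/√(LC) = 1/√(819 mH · 170 µF) = 84.7 rad/s.
ζ = (R/2)·√(C/L) = (93.9/2)·√(170 µF/819 mH) = 0.676.
%OS = 100 e^{−πζ/√(1−ζ²)} with ζ = 0.676 gives 5.58%.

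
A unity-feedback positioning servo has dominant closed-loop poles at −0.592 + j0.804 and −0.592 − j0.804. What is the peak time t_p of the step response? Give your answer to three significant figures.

t_p ≈ 3.91 s

t_p = π/ω_d with ω_d = 0.804 (the imaginary part), so t_p = 3.91 s.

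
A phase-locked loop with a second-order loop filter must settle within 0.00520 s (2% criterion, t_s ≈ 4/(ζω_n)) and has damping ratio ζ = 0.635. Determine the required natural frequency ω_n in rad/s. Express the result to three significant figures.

Rearranging t_s ≈ 4/(ζω_n) gives ω_n = 4/(ζ·t_s) = 4/(0.635 × 0.00520) = 1210 rad/s.

ω_n ≈ 1210 rad/s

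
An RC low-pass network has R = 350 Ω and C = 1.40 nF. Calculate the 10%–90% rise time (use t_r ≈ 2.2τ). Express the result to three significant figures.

τ = RC = 350 × 1.40 nF = 0.000000490 s.
t_r ≈ 2.2τ = 0.00000108 s.

t_r ≈ 0.00000108 s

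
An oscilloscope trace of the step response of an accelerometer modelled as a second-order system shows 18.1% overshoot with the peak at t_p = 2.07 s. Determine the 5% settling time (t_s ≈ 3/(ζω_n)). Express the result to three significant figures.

The overshoot fixes ζ = −ln(OS)/√(π²+ln²(OS)) = 0.478.
From t_p = π/ω_d, ω_d = π/2.07 = 1.52 rad/s, so ω_n = ω_d/√(1−ζ²) = 1.73 rad/s.
t_s ≈ 3/(ζω_n) = 3/(0.478·1.73) = 3.63 s.

t_s ≈ 3.63 s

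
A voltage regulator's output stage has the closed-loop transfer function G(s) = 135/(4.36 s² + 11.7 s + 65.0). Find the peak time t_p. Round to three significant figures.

t_p ≈ 0.868 s

Dividing through by 4.36: denominator becomes s² + 2.683 s + 14.91.
So ω_n = √14.91 = 3.86 rad/s and ζ = 2.683/(2·3.86) = 0.348.
The damped frequency ω_d = ω_n√(1−ζ²) = 3.62 rad/s. t_p = π/ω_d = 0.868 s.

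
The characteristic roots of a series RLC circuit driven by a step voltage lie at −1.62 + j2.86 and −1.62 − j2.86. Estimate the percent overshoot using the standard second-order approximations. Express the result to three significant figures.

%OS ≈ 16.9%

With σ = 1.62, ω_d = 2.86: ω_n = √(σ²+ω_d²) = 3.29 rad/s, ζ = σ/ω_n = 0.493.
Overshoot: exp(−π·0.493/√(1−0.493²)) = 0.169, i.e. 16.9%.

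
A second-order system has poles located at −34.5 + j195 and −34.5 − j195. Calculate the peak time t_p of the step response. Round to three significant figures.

t_p = π/ω_d with ω_d = 195 (the imaginary part), so t_p = 0.0161 s.

t_p ≈ 0.0161 s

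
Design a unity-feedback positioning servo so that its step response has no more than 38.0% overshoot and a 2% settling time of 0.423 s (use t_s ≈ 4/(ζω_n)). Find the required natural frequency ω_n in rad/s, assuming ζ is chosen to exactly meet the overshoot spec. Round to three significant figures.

ω_n ≈ 32.1 rad/s

From %OS = 100·exp(−πζ/√(1−ζ²)), invert to get ζ = −ln(OS)/√(π² + ln²(OS)) with OS = 0.380.
−ln 0.380 = 0.9676, so ζ = 0.9676/√(π² + 0.9362) = 0.294.
From t_s ≈ 4/(ζω_n): ω_n = 4/(ζ·t_s) = 4/(0.294·0.423) = 32.1 rad/s.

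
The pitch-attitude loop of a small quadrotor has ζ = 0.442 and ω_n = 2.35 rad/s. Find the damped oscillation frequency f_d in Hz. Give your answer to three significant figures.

f_d ≈ 0.335 Hz

ω_d = ω_n√(1−ζ²) = 2.35·√0.805 = 2.11 rad/s.
f_d = ω_d/(2π) = 0.335 Hz.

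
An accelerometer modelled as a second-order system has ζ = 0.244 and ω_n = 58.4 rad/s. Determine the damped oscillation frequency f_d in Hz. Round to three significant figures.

f_d ≈ 9.01 Hz

ω_d = ω_n√(1−ζ²) = 58.4·√0.940 = 56.6 rad/s.
f_d = ω_d/(2π) = 9.01 Hz.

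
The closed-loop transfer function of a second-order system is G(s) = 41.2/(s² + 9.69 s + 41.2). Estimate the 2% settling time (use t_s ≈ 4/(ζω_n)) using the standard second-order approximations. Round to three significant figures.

t_s ≈ 0.826 s

ω_n = √41.2 = 6.42 rad/s; ζ = 9.69/(2·6.42) = 0.755.
t_s ≈ 4/(ζω_n) = 4/(0.755·6.42) = 0.826 s.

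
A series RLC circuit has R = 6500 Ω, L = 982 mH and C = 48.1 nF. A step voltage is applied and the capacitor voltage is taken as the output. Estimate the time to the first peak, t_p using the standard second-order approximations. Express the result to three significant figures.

For a series RLC circuit (capacitor voltage as output), ω_n = 1/√(LC) = 1/√(982 mH · 48.1 nF) = 4600 rad/s.
ζ = (R/2)·√(C/L) = (6500/2)·√(48.1 nF/982 mH) = 0.719.
The damped frequency ω_d = ω_n√(1−ζ²) = 3200 rad/s. t_p = π/ω_d = 0.000983 s.

t_p ≈ 0.000983 s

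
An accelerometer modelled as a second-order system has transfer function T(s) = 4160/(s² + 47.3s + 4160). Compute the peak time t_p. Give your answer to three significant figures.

Matching coefficients with s² + 2ζω_n s + ω_n² gives ω_n² = 4160 ⇒ ω_n = 64.5 rad/s, and ζ = 47.3/(2ω_n) = 0.367.
ω_d = 64.5·√(1 − 0.367²) = 60.0 rad/s. Then t_p = π/ω_d = 0.0524 s.

t_p ≈ 0.0524 s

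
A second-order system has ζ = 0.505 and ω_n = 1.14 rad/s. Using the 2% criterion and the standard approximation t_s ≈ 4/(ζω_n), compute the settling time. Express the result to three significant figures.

t_s ≈ 4/(ζω_n) = 4/(0.505 × 1.14) = 6.95 s.

t_s ≈ 6.95 s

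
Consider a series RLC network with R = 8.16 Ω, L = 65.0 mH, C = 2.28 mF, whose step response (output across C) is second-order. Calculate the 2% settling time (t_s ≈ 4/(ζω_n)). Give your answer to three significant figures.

For a series RLC circuit (capacitor voltage as output), ω_n = 1/√(LC) = 1/√(65.0 mH · 2.28 mF) = 82.1 rad/s.
ζ = (R/2)·√(C/L) = (8.16/2)·√(2.28 mF/65.0 mH) = 0.764.
t_s ≈ 4/(ζω_n) = 0.0637 s.

t_s ≈ 0.0637 s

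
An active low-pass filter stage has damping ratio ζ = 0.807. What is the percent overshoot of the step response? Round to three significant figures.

For an underdamped second-order system, %OS = 100·exp(−πζ/√(1−ζ²)).
πζ/√(1−ζ²) = π·0.807/√(1−0.651) = 4.293, so %OS = 100·e^(−4.293) = 1.37%.

%OS ≈ 1.37%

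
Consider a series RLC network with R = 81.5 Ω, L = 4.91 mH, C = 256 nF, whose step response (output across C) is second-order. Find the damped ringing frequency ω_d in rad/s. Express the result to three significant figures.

For a series RLC circuit (capacitor voltage as output), ω_n = 1/√(LC) = 1/√(4.91 mH · 256 nF) = 28200 rad/s.
ζ = (R/2)·√(C/L) = (81.5/2)·√(256 nF/4.91 mH) = 0.294.
ω_d = 28200·√(1 − 0.294²) = 27000 rad/s.

ω_d ≈ 27000 rad/s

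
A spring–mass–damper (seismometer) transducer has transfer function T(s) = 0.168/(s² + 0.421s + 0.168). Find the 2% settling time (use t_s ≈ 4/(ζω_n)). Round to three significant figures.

t_s ≈ 19.0 s

Matching coefficients with s² + 2ζω_n s + ω_n² gives ω_n² = 0.168 ⇒ ω_n = 0.410 rad/s, and ζ = 0.421/(2ω_n) = 0.514.
t_s ≈ 4/(ζω_n) = 4/(0.514·0.410) = 19.0 s.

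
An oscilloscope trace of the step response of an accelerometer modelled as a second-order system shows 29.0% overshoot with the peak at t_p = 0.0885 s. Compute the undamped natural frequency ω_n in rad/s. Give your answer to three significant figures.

ω_n ≈ 38.2 rad/s

ζ from %OS: ζ = |ln 0.290|/√(π²+ln²0.290) = 0.367.
From t_p = π/ω_d, ω_d = π/0.0885 = 35.5 rad/s, so ω_n = ω_d/√(1−ζ²) = 38.2 rad/s.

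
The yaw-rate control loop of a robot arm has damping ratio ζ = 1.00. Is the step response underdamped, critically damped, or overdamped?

critically damped

Since ζ = 1, the system is critically damped.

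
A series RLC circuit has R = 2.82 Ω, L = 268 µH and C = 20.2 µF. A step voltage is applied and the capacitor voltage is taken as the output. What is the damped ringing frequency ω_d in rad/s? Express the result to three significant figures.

For a series RLC circuit (capacitor voltage as output), ω_n = 1/√(LC) = 1/√(268 µH · 20.2 µF) = 13600 rad/s.
ζ = (R/2)·√(C/L) = (2.82/2)·√(20.2 µF/268 µH) = 0.387.
The damped frequency ω_d = ω_n√(1−ζ²) = 12500 rad/s.

ω_d ≈ 12500 rad/s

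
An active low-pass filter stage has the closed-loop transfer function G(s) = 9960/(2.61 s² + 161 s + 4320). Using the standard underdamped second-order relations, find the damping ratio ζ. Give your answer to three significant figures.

Dividing through by 2.61: denominator becomes s² + 61.69 s + 1655.
So ω_n = √1655 = 40.7 rad/s and ζ = 61.69/(2·40.7) = 0.758.

ζ ≈ 0.758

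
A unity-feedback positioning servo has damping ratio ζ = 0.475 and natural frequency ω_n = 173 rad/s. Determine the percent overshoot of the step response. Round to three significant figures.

For an underdamped second-order system, %OS = 100·exp(−πζ/√(1−ζ²)).
πζ/√(1−ζ²) = π·0.475/√(1−0.226) = 1.696, so %OS = 100·e^(−1.696) = 18.3%.

%OS ≈ 18.3%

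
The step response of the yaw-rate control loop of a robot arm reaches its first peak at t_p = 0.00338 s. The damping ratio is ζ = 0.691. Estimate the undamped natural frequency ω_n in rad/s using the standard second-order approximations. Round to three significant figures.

ω_n ≈ 1290 rad/s

Peak time t_p = π/ω_d, so ω_d = π/t_p = π/0.00338 = 929 rad/s.
ω_n = ω_d/√(1−ζ²) = 929/√0.523 = 1290 rad/s.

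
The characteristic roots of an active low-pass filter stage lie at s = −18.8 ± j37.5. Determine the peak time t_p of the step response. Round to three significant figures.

t_p ≈ 0.0838 s

t_p = π/ω_d with ω_d = 37.5 (the imaginary part), so t_p = 0.0838 s.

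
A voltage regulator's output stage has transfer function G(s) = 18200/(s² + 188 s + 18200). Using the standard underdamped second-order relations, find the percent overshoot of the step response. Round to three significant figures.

Matching coefficients with s² + 2ζω_n s + ω_n² gives ω_n² = 18200 ⇒ ω_n = 135 rad/s, and ζ = 188/(2ω_n) = 0.697.
%OS = 100·exp(−πζ/√(1−ζ²)) = 4.73%.

%OS ≈ 4.73%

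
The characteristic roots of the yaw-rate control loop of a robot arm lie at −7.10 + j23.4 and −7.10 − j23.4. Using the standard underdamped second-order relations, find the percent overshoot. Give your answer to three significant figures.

%OS ≈ 38.5%

|pole| = ω_n = √(7.10² + 23.4²) = 24.5 rad/s; ζ = cos θ = σ/ω_n = 0.290.
Overshoot: exp(−π·0.290/√(1−0.290²)) = 0.385, i.e. 38.5%.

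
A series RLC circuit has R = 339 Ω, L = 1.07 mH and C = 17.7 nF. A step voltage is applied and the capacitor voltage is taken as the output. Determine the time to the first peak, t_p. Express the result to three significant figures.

t_p ≈ 0.0000189 s

For a series RLC circuit (capacitor voltage as output), ω_n = 1/√(LC) = 1/√(1.07 mH · 17.7 nF) = 230000 rad/s.
ζ = (R/2)·√(C/L) = (339/2)·√(17.7 nF/1.07 mH) = 0.689.
The damped frequency ω_d = ω_n√(1−ζ²) = 166000 rad/s. t_p = π/ω_d = 0.0000189 s.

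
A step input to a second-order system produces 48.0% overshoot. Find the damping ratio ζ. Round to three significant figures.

ζ ≈ 0.228

Inverting the overshoot relation: ζ = |ln 0.480|/√(π² + ln²0.480) = 0.228.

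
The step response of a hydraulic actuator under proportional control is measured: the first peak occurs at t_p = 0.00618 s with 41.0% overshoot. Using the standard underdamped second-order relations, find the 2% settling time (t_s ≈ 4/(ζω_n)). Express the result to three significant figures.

t_s ≈ 0.0277 s

From the overshoot, ζ = −ln(OS)/√(π²+ln²(OS)) = 0.273.
t_p = π/ω_d ⇒ ω_d = 508 rad/s; then ω_n = ω_d/√(1−ζ²) = 528 rad/s.
t_s ≈ 4/(ζω_n) = 4/(0.273·528) = 0.0277 s.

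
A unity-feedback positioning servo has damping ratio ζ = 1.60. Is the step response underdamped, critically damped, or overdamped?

overdamped

Since ζ = 1.60 > 1, the system is overdamped.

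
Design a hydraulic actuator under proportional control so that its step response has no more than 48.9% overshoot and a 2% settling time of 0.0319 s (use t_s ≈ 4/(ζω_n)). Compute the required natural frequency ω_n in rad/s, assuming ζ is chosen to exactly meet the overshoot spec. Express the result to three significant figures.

Inverting the overshoot relation: ζ = |ln 0.489|/√(π² + ln²0.489) = 0.222.
From t_s ≈ 4/(ζω_n): ω_n = 4/(ζ·t_s) = 4/(0.222·0.0319) = 565 rad/s.

ω_n ≈ 565 rad/s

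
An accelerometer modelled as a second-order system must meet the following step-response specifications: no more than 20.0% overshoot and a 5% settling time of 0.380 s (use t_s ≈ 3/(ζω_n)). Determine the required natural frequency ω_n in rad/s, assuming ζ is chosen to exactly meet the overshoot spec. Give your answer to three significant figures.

ω_n ≈ 17.3 rad/s

From %OS = 100·exp(−πζ/√(1−ζ²)), invert to get ζ = −ln(OS)/√(π² + ln²(OS)) with OS = 0.200.
−ln 0.200 = 1.609, so ζ = 1.609/√(π² + 2.590) = 0.456.
From t_s ≈ 3/(ζω_n): ω_n = 3/(ζ·t_s) = 3/(0.456·0.380) = 17.3 rad/s.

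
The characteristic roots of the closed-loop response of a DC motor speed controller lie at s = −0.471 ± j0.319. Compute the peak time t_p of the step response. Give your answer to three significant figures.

t_p ≈ 9.85 s

t_p = π/ω_d with ω_d = 0.319 (the imaginary part), so t_p = 9.85 s.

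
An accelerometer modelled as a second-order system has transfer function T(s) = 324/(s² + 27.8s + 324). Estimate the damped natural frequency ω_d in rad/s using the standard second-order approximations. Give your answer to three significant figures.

ω_d ≈ 11.4 rad/s

Comparing the denominator to s² + 2ζω_n s + ω_n²: ω_n = √324 = 18.0 rad/s, and 2ζω_n = 27.8 so ζ = 27.8/(2·18.0) = 0.772.
The damped frequency ω_d = ω_n√(1−ζ²) = 11.4 rad/s.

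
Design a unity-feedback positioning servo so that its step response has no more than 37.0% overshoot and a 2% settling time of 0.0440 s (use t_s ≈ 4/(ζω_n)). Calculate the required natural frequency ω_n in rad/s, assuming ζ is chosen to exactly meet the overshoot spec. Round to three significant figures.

ω_n ≈ 301 rad/s

Inverting the overshoot relation: ζ = |ln 0.370|/√(π² + ln²0.370) = 0.302.
Then ω_n = 4/(ζ t_s) = 4/(0.302 × 0.0440) = 301 rad/s.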